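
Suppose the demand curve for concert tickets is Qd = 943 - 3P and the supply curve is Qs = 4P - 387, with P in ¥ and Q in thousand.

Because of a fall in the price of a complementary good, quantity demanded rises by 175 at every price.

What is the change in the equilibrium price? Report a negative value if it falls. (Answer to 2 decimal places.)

+25.00

Solve the original market: 943 - 3P = 4P - 387, hence P = 190 and Q = 373.
The shock moves the curves to Qd = 1118 - 3P and Qs = 4P - 387.
Clearing the new market: 1118 - 3P = 4P - 387, so P = 215 and Q = 473.
ΔP = 215 − 190 = +25.00.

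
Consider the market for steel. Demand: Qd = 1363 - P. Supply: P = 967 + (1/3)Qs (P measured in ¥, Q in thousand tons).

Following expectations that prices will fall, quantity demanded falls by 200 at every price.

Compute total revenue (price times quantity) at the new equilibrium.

149352

Solve the original market: 1363 - P = 3P - 2901, hence P = 1066 and Q = 297.
With the change applied: demand Qd = 1163 - P, supply Qs = 3P - 2901.
Equate the new curves: 1163 - P = 3P - 2901, giving 4064 = 4P, P = 1016, Q = 147.
New expenditure = 1016 × 147 = 149352.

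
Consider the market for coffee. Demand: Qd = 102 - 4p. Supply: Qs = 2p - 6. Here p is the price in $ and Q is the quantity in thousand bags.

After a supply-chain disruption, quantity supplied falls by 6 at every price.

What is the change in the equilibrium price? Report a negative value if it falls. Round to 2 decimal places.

Solve the original market: 102 - 4p = 2p - 6, hence p = 18 and Q = 30.
After the shift, demand is Qd = 102 - 4p and supply is Qs = 2p - 12.
Equate the new curves: 102 - 4p = 2p - 12, giving 114 = 6p, p = 19, Q = 26.
Δp = 19 − 18 = +1.00.

+1.00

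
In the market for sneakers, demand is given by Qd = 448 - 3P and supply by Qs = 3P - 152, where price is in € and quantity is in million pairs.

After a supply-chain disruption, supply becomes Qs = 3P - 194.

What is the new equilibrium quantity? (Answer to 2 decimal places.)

127.00

Original equilibrium: 448 - 3P = 3P - 152 gives 600 = 6P, so P = 100 and Q = 148.
With the change applied: demand Qd = 448 - 3P, supply Qs = 3P - 194.
Clearing the new market: 448 - 3P = 3P - 194, so P = 107 and Q = 127.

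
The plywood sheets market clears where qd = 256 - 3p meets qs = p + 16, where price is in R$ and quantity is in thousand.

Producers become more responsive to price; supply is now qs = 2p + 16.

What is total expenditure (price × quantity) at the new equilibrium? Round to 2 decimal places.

Initially, 256 - 3p = p + 16, so 240 = 4p and p = 60, q = 76.
With the change applied: demand qd = 256 - 3p, supply qs = 2p + 16.
Setting them equal: 256 - 3p = 2p + 16 → 240 = 5p, so p = 48 and q = 112.
New expenditure = 48 × 112 = 5376.00.

5376.00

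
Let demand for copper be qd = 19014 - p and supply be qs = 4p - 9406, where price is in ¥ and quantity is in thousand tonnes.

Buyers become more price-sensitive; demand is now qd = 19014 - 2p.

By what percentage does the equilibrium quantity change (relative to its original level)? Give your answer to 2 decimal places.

-28.43

Original equilibrium: 19014 - p = 4p - 9406 gives 28420 = 5p, so p = 5684 and q = 13330.
The shock moves the curves to qd = 19014 - 2p and qs = 4p - 9406.
Equate the new curves: 19014 - 2p = 4p - 9406, giving 28420 = 6p, p = 14210/3 ≈ 4736.6667, q = 28622/3 ≈ 9540.6667.
%Δq = (9540.6667 − 13330) / 13330 × 100 = -28.43%.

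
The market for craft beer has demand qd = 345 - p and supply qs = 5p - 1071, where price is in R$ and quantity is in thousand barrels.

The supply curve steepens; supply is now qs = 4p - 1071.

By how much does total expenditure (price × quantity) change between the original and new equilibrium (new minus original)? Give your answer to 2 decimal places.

-8222.24

Before the shock: 345 - p = 5p - 1071 ⇒ 1416 = 6p ⇒ p = 236, q = 109.
The new curves are qd = 345 - p (demand) and qs = 4p - 1071 (supply).
Clearing the new market: 345 - p = 4p - 1071, so p = 283.2 and q = 61.8.
Expenditure moves from 236×109 = 25724 to 283.2×61.8 = 17501.76; change = -8222.24.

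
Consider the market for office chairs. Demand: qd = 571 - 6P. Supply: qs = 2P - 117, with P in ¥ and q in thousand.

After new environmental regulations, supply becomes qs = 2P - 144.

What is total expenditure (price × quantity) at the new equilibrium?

Solve the original market: 571 - 6P = 2P - 117, hence P = 86 and q = 55.
The shock moves the curves to qd = 571 - 6P and qs = 2P - 144.
Clearing the new market: 571 - 6P = 2P - 144, so P = 89.375 and q = 34.75.
New expenditure = 89.375 × 34.75 = 3105.78125.

3105.78125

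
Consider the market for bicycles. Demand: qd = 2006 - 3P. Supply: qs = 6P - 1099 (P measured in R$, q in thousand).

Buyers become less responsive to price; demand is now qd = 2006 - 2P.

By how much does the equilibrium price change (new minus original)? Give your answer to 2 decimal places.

Solve the original market: 2006 - 3P = 6P - 1099, hence P = 345 and q = 971.
The new curves are qd = 2006 - 2P (demand) and qs = 6P - 1099 (supply).
Equate the new curves: 2006 - 2P = 6P - 1099, giving 3105 = 8P, P = 388.125, q = 1229.75.
ΔP = 388.125 − 345 = +43.13.

+43.13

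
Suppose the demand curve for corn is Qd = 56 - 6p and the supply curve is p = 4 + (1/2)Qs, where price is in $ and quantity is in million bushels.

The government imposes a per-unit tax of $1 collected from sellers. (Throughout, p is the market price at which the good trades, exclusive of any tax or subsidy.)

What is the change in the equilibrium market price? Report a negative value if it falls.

+0.25

Before the shock: 56 - 6p = 2p - 8 ⇒ 64 = 8p ⇒ p = 8, Q = 8.
Since sellers keep the price net of the tax, the effective supply curve becomes Qs = 2p - 10.
Clearing the new market: 56 - 6p = 2p - 10, so p = 8.25 and Q = 6.5.
Δp = 8.25 − 8 = +0.25.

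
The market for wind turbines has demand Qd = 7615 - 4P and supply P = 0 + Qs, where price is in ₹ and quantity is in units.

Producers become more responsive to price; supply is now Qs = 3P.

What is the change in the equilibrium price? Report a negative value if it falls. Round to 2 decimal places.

-435.14

Initially, 7615 - 4P = P, so 7615 = 5P and P = 1523, Q = 1523.
The new curves are Qd = 7615 - 4P (demand) and Qs = 3P (supply).
Equate the new curves: 7615 - 4P = 3P, giving 7615 = 7P, P = 7615/7 ≈ 1087.8571, Q = 22845/7 ≈ 3263.5714.
ΔP = 1087.8571 − 1523 = -435.14.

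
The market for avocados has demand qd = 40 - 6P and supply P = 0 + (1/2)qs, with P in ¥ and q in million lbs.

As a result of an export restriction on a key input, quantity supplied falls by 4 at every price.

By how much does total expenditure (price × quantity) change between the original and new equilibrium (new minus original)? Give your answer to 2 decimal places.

-11.50

Solve the original market: 40 - 6P = 2P, hence P = 5 and q = 10.
After the shift, demand is qd = 40 - 6P and supply is qs = 2P - 4.
Equate the new curves: 40 - 6P = 2P - 4, giving 44 = 8P, P = 5.5, q = 7.
Expenditure moves from 5×10 = 50 to 5.5×7 = 38.5; change = -11.50.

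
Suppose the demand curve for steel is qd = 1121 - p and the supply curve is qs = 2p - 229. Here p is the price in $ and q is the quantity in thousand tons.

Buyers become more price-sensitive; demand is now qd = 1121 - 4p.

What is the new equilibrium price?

Original equilibrium: 1121 - p = 2p - 229 gives 1350 = 3p, so p = 450 and q = 671.
The new curves are qd = 1121 - 4p (demand) and qs = 2p - 229 (supply).
Equate the new curves: 1121 - 4p = 2p - 229, giving 1350 = 6p, p = 225, q = 221.

225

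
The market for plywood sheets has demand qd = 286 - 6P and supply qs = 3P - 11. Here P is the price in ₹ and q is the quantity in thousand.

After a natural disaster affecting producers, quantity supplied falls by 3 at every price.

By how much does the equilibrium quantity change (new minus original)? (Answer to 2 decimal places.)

-2.00

Before the shock: 286 - 6P = 3P - 11 ⇒ 297 = 9P ⇒ P = 33, q = 88.
With the change applied: demand qd = 286 - 6P, supply qs = 3P - 14.
Equate the new curves: 286 - 6P = 3P - 14, giving 300 = 9P, P = 100/3 ≈ 33.3333, q = 86.
Δq = 86 − 88 = -2.00.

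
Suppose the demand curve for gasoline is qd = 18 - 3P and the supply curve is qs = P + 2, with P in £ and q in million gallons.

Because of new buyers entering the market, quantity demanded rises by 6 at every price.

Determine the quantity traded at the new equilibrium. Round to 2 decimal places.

7.50

Original equilibrium: 18 - 3P = P + 2 gives 16 = 4P, so P = 4 and q = 6.
The shock moves the curves to qd = 24 - 3P and qs = P + 2.
Setting them equal: 24 - 3P = P + 2 → 22 = 4P, so P = 5.5 and q = 7.5.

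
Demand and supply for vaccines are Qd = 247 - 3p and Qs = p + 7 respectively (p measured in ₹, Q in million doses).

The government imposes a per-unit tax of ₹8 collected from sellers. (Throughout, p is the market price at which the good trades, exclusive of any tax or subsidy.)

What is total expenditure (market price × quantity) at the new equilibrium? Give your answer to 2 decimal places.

3782.00

Before the shock: 247 - 3p = p + 7 ⇒ 240 = 4p ⇒ p = 60, Q = 67.
Since sellers keep the price net of the tax, the effective supply curve becomes Qs = p - 1.
Equate the new curves: 247 - 3p = p - 1, giving 248 = 4p, p = 62, Q = 61.
New expenditure = 62 × 61 = 3782.00.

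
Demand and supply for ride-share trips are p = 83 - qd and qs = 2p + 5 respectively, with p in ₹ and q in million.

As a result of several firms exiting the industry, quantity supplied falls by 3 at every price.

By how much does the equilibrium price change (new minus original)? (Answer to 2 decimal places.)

+1.00

Solve the original market: 83 - p = 2p + 5, hence p = 26 and q = 57.
After the shift, demand is qd = 83 - p and supply is qs = 2p + 2.
New equilibrium: 83 - p = 2p + 2 ⇒ 81 = 3p ⇒ p = 27, q = 56.
Δp = 27 − 26 = +1.00.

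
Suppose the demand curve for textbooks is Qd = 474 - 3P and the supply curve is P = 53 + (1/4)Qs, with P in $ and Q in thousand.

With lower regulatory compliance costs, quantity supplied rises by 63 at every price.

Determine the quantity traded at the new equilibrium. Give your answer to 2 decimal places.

207.00

Before the shock: 474 - 3P = 4P - 212 ⇒ 686 = 7P ⇒ P = 98, Q = 180.
The shock moves the curves to Qd = 474 - 3P and Qs = 4P - 149.
Equate the new curves: 474 - 3P = 4P - 149, giving 623 = 7P, P = 89, Q = 207.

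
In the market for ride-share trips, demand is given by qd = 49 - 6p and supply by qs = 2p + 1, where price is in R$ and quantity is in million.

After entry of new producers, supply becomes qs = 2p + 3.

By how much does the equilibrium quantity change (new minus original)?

Before the shock: 49 - 6p = 2p + 1 ⇒ 48 = 8p ⇒ p = 6, q = 13.
After the shift, demand is qd = 49 - 6p and supply is qs = 2p + 3.
Setting them equal: 49 - 6p = 2p + 3 → 46 = 8p, so p = 5.75 and q = 14.5.
Δq = 14.5 − 13 = +1.5.

+1.5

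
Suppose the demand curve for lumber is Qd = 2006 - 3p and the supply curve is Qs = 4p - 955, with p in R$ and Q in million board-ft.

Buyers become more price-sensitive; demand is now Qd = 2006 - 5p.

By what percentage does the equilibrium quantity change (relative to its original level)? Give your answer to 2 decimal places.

-51.02

Initially, 2006 - 3p = 4p - 955, so 2961 = 7p and p = 423, Q = 737.
The shock moves the curves to Qd = 2006 - 5p and Qs = 4p - 955.
New equilibrium: 2006 - 5p = 4p - 955 ⇒ 2961 = 9p ⇒ p = 329, Q = 361.
%ΔQ = (361 − 737) / 737 × 100 = -51.02%.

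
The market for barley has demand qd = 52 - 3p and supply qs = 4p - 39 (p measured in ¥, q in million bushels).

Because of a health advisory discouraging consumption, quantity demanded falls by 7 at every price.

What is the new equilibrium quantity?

Initially, 52 - 3p = 4p - 39, so 91 = 7p and p = 13, q = 13.
After the shift, demand is qd = 45 - 3p and supply is qs = 4p - 39.
New equilibrium: 45 - 3p = 4p - 39 ⇒ 84 = 7p ⇒ p = 12, q = 9.

9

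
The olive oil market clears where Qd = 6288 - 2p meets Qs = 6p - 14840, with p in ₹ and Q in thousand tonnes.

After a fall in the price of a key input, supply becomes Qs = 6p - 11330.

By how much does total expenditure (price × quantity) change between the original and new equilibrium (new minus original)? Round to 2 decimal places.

Solve the original market: 6288 - 2p = 6p - 14840, hence p = 2641 and Q = 1006.
With the change applied: demand Qd = 6288 - 2p, supply Qs = 6p - 11330.
Equate the new curves: 6288 - 2p = 6p - 11330, giving 17618 = 8p, p = 2202.25, Q = 1883.5.
Expenditure moves from 2641×1006 = 2656846 to 2202.25×1883.5 = 4147937.875; change = +1491091.88.

+1491091.88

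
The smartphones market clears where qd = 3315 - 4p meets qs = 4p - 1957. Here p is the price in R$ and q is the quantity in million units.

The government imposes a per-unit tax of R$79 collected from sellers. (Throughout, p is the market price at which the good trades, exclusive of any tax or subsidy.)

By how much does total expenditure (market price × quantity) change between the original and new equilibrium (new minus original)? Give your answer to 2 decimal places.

Original equilibrium: 3315 - 4p = 4p - 1957 gives 5272 = 8p, so p = 659 and q = 679.
Since sellers keep the price net of the tax, the effective supply curve becomes qs = 4p - 2273.
Clearing the new market: 3315 - 4p = 4p - 2273, so p = 698.5 and q = 521.
Expenditure moves from 659×679 = 447461 to 698.5×521 = 363918.5; change = -83542.50.

-83542.50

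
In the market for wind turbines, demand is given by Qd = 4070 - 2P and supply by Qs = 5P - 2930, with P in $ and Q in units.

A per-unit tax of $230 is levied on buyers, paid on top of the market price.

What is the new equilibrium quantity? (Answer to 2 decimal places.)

Solve the original market: 4070 - 2P = 5P - 2930, hence P = 1000 and Q = 2070.
Since buyers pay the price plus the tax, the effective demand curve becomes Qd = 3610 - 2P.
Equate the new curves: 3610 - 2P = 5P - 2930, giving 6540 = 7P, P = 6540/7 ≈ 934.2857, Q = 12190/7 ≈ 1741.4286.

1741.43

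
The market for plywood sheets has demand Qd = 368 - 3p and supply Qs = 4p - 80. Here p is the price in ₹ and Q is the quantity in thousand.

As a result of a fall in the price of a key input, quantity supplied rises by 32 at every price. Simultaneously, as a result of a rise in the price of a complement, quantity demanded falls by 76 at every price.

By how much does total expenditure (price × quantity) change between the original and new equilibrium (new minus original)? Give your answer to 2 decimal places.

-4158.69

Solve the original market: 368 - 3p = 4p - 80, hence p = 64 and Q = 176.
The shock moves the curves to Qd = 292 - 3p and Qs = 4p - 48.
Equate the new curves: 292 - 3p = 4p - 48, giving 340 = 7p, p = 340/7 ≈ 48.5714, Q = 1024/7 ≈ 146.2857.
Expenditure moves from 64×176 = 11264 to 48.5714×146.2857 = 7105.3061; change = -4158.69.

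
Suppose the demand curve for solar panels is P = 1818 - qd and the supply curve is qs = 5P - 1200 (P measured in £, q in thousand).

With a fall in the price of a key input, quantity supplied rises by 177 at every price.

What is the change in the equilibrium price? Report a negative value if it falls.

-29.5

Before the shock: 1818 - P = 5P - 1200 ⇒ 3018 = 6P ⇒ P = 503, q = 1315.
The shock moves the curves to qd = 1818 - P and qs = 5P - 1023.
Setting them equal: 1818 - P = 5P - 1023 → 2841 = 6P, so P = 473.5 and q = 1344.5.
ΔP = 473.5 − 503 = -29.5.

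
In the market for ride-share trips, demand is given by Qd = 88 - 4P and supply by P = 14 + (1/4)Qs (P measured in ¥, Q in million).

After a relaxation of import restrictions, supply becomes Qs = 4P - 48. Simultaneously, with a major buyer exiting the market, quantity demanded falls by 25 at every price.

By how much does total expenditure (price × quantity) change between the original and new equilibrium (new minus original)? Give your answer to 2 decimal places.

-183.94

Solve the original market: 88 - 4P = 4P - 56, hence P = 18 and Q = 16.
After the shift, demand is Qd = 63 - 4P and supply is Qs = 4P - 48.
Clearing the new market: 63 - 4P = 4P - 48, so P = 13.875 and Q = 7.5.
Expenditure moves from 18×16 = 288 to 13.875×7.5 = 104.0625; change = -183.94.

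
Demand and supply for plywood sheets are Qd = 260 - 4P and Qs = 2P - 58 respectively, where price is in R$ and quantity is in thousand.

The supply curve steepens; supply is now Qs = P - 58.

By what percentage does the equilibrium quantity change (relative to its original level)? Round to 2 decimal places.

-88.33

Solve the original market: 260 - 4P = 2P - 58, hence P = 53 and Q = 48.
After the shift, demand is Qd = 260 - 4P and supply is Qs = P - 58.
Equate the new curves: 260 - 4P = P - 58, giving 318 = 5P, P = 63.6, Q = 5.6.
%ΔQ = (5.6 − 48) / 48 × 100 = -88.33%.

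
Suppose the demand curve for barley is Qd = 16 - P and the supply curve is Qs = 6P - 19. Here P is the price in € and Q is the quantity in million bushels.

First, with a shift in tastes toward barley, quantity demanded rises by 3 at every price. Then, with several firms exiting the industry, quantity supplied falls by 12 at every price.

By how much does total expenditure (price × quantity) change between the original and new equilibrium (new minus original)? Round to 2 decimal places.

+29.69

Original equilibrium: 16 - P = 6P - 19 gives 35 = 7P, so P = 5 and Q = 11.
After the shift, demand is Qd = 19 - P and supply is Qs = 6P - 31.
Clearing the new market: 19 - P = 6P - 31, so P = 50/7 ≈ 7.1429 and Q = 83/7 ≈ 11.8571.
Expenditure moves from 5×11 = 55 to 7.1429×11.8571 = 84.6939; change = +29.69.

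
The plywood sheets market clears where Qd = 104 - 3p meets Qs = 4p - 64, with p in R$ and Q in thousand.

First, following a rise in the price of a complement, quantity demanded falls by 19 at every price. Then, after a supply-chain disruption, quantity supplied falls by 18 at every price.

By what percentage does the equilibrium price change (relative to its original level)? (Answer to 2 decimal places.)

Original equilibrium: 104 - 3p = 4p - 64 gives 168 = 7p, so p = 24 and Q = 32.
The shock moves the curves to Qd = 85 - 3p and Qs = 4p - 82.
Setting them equal: 85 - 3p = 4p - 82 → 167 = 7p, so p = 167/7 ≈ 23.8571 and Q = 94/7 ≈ 13.4286.
%Δp = (23.8571 − 24) / 24 × 100 = -0.60%.

-0.60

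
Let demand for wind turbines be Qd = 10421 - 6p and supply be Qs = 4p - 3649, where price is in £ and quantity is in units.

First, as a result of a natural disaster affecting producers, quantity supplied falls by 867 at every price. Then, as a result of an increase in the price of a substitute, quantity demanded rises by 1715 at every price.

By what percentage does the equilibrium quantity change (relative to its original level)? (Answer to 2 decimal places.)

+8.38

Before the shock: 10421 - 6p = 4p - 3649 ⇒ 14070 = 10p ⇒ p = 1407, Q = 1979.
The shock moves the curves to Qd = 12136 - 6p and Qs = 4p - 4516.
New equilibrium: 12136 - 6p = 4p - 4516 ⇒ 16652 = 10p ⇒ p = 1665.2, Q = 2144.8.
%ΔQ = (2144.8 − 1979) / 1979 × 100 = +8.38%.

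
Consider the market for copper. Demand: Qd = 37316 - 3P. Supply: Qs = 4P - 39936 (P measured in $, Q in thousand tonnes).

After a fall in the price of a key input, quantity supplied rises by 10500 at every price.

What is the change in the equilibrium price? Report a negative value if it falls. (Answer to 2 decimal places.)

Initially, 37316 - 3P = 4P - 39936, so 77252 = 7P and P = 11036, Q = 4208.
With the change applied: demand Qd = 37316 - 3P, supply Qs = 4P - 29436.
Equate the new curves: 37316 - 3P = 4P - 29436, giving 66752 = 7P, P = 9536, Q = 8708.
ΔP = 9536 − 11036 = -1500.00.

-1500.00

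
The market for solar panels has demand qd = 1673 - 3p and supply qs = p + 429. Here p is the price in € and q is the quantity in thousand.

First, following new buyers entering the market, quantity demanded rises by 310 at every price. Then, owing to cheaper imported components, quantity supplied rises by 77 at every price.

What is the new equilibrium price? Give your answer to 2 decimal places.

369.25

Solve the original market: 1673 - 3p = p + 429, hence p = 311 and q = 740.
The shock moves the curves to qd = 1983 - 3p and qs = p + 506.
Clearing the new market: 1983 - 3p = p + 506, so p = 369.25 and q = 875.25.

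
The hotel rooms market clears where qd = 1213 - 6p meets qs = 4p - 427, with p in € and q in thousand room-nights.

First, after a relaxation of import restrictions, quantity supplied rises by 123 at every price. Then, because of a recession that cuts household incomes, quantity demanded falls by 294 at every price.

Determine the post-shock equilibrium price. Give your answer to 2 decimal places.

Initially, 1213 - 6p = 4p - 427, so 1640 = 10p and p = 164, q = 229.
The new curves are qd = 919 - 6p (demand) and qs = 4p - 304 (supply).
Setting them equal: 919 - 6p = 4p - 304 → 1223 = 10p, so p = 122.3 and q = 185.2.

122.30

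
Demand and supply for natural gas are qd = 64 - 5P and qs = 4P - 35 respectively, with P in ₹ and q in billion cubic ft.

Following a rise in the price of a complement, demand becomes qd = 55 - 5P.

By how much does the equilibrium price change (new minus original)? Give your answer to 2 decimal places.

-1.00

Solve the original market: 64 - 5P = 4P - 35, hence P = 11 and q = 9.
The new curves are qd = 55 - 5P (demand) and qs = 4P - 35 (supply).
Equate the new curves: 55 - 5P = 4P - 35, giving 90 = 9P, P = 10, q = 5.
ΔP = 10 − 11 = -1.00.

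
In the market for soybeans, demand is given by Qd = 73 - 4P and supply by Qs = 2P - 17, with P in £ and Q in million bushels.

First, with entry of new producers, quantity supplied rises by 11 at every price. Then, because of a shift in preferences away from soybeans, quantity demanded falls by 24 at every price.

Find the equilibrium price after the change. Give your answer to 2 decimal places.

Before the shock: 73 - 4P = 2P - 17 ⇒ 90 = 6P ⇒ P = 15, Q = 13.
With the change applied: demand Qd = 49 - 4P, supply Qs = 2P - 6.
Clearing the new market: 49 - 4P = 2P - 6, so P = 55/6 ≈ 9.1667 and Q = 37/3 ≈ 12.3333.

9.17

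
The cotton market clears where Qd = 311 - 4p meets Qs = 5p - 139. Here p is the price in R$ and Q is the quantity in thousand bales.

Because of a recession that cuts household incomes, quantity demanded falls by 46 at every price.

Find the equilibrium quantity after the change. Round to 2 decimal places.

Before the shock: 311 - 4p = 5p - 139 ⇒ 450 = 9p ⇒ p = 50, Q = 111.
The shock moves the curves to Qd = 265 - 4p and Qs = 5p - 139.
New equilibrium: 265 - 4p = 5p - 139 ⇒ 404 = 9p ⇒ p = 404/9 ≈ 44.8889, Q = 769/9 ≈ 85.4444.

85.44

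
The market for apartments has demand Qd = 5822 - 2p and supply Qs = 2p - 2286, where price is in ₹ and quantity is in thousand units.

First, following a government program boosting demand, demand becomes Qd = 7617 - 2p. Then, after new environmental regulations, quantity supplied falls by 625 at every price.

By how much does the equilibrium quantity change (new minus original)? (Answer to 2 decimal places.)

Original equilibrium: 5822 - 2p = 2p - 2286 gives 8108 = 4p, so p = 2027 and Q = 1768.
With the change applied: demand Qd = 7617 - 2p, supply Qs = 2p - 2911.
Setting them equal: 7617 - 2p = 2p - 2911 → 10528 = 4p, so p = 2632 and Q = 2353.
ΔQ = 2353 − 1768 = +585.00.

+585.00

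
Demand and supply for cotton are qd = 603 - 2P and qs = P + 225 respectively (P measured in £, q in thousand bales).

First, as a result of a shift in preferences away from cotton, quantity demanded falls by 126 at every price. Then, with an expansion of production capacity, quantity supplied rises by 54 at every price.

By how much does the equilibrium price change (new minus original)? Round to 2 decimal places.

Solve the original market: 603 - 2P = P + 225, hence P = 126 and q = 351.
The shock moves the curves to qd = 477 - 2P and qs = P + 279.
Clearing the new market: 477 - 2P = P + 279, so P = 66 and q = 345.
ΔP = 66 − 126 = -60.00.

-60.00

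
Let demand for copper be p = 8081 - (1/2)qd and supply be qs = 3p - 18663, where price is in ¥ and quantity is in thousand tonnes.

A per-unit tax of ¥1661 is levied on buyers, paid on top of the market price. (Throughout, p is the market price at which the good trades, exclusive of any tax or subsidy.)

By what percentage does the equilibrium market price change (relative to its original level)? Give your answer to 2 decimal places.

-9.54

Solve the original market: 16162 - 2p = 3p - 18663, hence p = 6965 and q = 2232.
Since buyers pay the price plus the tax, the effective demand curve becomes qd = 12840 - 2p.
New equilibrium: 12840 - 2p = 3p - 18663 ⇒ 31503 = 5p ⇒ p = 6300.6, q = 238.8.
%Δp = (6300.6 − 6965) / 6965 × 100 = -9.54%.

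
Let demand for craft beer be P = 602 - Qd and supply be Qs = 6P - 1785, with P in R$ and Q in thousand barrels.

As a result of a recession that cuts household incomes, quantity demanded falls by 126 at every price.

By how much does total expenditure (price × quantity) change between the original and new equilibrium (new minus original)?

Initially, 602 - P = 6P - 1785, so 2387 = 7P and P = 341, Q = 261.
The shock moves the curves to Qd = 476 - P and Qs = 6P - 1785.
New equilibrium: 476 - P = 6P - 1785 ⇒ 2261 = 7P ⇒ P = 323, Q = 153.
Expenditure moves from 341×261 = 89001 to 323×153 = 49419; change = -39582.

-39582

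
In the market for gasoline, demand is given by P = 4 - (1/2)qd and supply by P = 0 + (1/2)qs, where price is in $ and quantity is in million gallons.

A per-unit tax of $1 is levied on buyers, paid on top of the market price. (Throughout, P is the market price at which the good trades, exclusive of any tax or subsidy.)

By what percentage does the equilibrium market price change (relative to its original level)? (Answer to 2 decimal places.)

Initially, 8 - 2P = 2P, so 8 = 4P and P = 2, q = 4.
Since buyers pay the price plus the tax, the effective demand curve becomes qd = 6 - 2P.
Equate the new curves: 6 - 2P = 2P, giving 6 = 4P, P = 1.5, q = 3.
%ΔP = (1.5 − 2) / 2 × 100 = -25.00%.

-25.00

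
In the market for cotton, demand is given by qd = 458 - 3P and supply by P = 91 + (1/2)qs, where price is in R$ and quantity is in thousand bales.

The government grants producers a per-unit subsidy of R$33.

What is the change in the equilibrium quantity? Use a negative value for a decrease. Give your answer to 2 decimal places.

Original equilibrium: 458 - 3P = 2P - 182 gives 640 = 5P, so P = 128 and q = 74.
Since sellers receive the price plus the subsidy, the effective supply curve becomes qs = 2P - 116.
Equate the new curves: 458 - 3P = 2P - 116, giving 574 = 5P, P = 114.8, q = 113.6.
Δq = 113.6 − 74 = +39.60.

+39.60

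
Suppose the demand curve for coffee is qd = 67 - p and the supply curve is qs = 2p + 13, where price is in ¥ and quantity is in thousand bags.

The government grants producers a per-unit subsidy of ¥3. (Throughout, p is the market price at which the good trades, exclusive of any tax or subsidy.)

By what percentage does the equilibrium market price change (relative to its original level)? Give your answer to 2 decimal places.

Original equilibrium: 67 - p = 2p + 13 gives 54 = 3p, so p = 18 and q = 49.
Since sellers receive the price plus the subsidy, the effective supply curve becomes qs = 2p + 19.
Clearing the new market: 67 - p = 2p + 19, so p = 16 and q = 51.
%Δp = (16 − 18) / 18 × 100 = -11.11%.

-11.11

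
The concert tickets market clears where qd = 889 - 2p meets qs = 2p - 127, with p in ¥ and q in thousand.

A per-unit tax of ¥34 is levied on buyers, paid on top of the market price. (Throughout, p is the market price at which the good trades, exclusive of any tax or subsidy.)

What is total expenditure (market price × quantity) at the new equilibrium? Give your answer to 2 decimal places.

82239.00

Solve the original market: 889 - 2p = 2p - 127, hence p = 254 and q = 381.
Since buyers pay the price plus the tax, the effective demand curve becomes qd = 821 - 2p.
New equilibrium: 821 - 2p = 2p - 127 ⇒ 948 = 4p ⇒ p = 237, q = 347.
New expenditure = 237 × 347 = 82239.00.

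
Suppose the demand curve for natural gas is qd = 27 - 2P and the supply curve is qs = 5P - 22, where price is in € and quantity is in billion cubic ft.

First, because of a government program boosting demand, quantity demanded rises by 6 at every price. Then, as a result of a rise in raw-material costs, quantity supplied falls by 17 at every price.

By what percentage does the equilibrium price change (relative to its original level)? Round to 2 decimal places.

+46.94

Before the shock: 27 - 2P = 5P - 22 ⇒ 49 = 7P ⇒ P = 7, q = 13.
The new curves are qd = 33 - 2P (demand) and qs = 5P - 39 (supply).
Equate the new curves: 33 - 2P = 5P - 39, giving 72 = 7P, P = 72/7 ≈ 10.2857, q = 87/7 ≈ 12.4286.
%ΔP = (10.2857 − 7) / 7 × 100 = +46.94%.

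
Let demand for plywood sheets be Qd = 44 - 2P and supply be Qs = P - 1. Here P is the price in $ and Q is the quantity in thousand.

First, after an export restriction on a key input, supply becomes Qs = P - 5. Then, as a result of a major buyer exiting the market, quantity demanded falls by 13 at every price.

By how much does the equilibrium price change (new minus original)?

Before the shock: 44 - 2P = P - 1 ⇒ 45 = 3P ⇒ P = 15, Q = 14.
The shock moves the curves to Qd = 31 - 2P and Qs = P - 5.
Setting them equal: 31 - 2P = P - 5 → 36 = 3P, so P = 12 and Q = 7.
ΔP = 12 − 15 = -3.

-3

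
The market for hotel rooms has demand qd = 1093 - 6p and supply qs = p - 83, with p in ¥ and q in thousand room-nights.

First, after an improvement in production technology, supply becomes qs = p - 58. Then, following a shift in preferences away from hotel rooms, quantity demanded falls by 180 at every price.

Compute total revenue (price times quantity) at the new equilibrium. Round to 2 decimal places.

Before the shock: 1093 - 6p = p - 83 ⇒ 1176 = 7p ⇒ p = 168, q = 85.
After the shift, demand is qd = 913 - 6p and supply is qs = p - 58.
Setting them equal: 913 - 6p = p - 58 → 971 = 7p, so p = 971/7 ≈ 138.7143 and q = 565/7 ≈ 80.7143.
New expenditure = 138.7143 × 80.7143 = 11196.22.

11196.22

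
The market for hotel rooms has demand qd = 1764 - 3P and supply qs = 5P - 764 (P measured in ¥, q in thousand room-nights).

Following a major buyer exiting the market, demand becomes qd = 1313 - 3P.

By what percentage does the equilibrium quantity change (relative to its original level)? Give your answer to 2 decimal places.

-34.54

Original equilibrium: 1764 - 3P = 5P - 764 gives 2528 = 8P, so P = 316 and q = 816.
With the change applied: demand qd = 1313 - 3P, supply qs = 5P - 764.
Setting them equal: 1313 - 3P = 5P - 764 → 2077 = 8P, so P = 259.625 and q = 534.125.
%Δq = (534.125 − 816) / 816 × 100 = -34.54%.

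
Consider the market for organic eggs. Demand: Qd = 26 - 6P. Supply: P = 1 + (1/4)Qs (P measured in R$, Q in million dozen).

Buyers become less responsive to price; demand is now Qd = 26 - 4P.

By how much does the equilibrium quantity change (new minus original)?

Initially, 26 - 6P = 4P - 4, so 30 = 10P and P = 3, Q = 8.
The new curves are Qd = 26 - 4P (demand) and Qs = 4P - 4 (supply).
Setting them equal: 26 - 4P = 4P - 4 → 30 = 8P, so P = 3.75 and Q = 11.
ΔQ = 11 − 8 = +3.

+3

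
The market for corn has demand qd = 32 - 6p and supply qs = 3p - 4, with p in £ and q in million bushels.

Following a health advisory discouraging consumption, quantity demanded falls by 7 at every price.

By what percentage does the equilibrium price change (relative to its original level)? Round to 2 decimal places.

-19.44

Original equilibrium: 32 - 6p = 3p - 4 gives 36 = 9p, so p = 4 and q = 8.
The shock moves the curves to qd = 25 - 6p and qs = 3p - 4.
Setting them equal: 25 - 6p = 3p - 4 → 29 = 9p, so p = 29/9 ≈ 3.2222 and q = 17/3 ≈ 5.6667.
%Δp = (3.2222 − 4) / 4 × 100 = -19.44%.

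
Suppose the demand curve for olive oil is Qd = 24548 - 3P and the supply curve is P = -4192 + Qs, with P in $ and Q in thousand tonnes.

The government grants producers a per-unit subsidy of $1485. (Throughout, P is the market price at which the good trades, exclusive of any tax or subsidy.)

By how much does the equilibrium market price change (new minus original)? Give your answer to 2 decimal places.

-371.25

Solve the original market: 24548 - 3P = P + 4192, hence P = 5089 and Q = 9281.
Since sellers receive the price plus the subsidy, the effective supply curve becomes Qs = P + 5677.
Setting them equal: 24548 - 3P = P + 5677 → 18871 = 4P, so P = 4717.75 and Q = 10394.75.
ΔP = 4717.75 − 5089 = -371.25.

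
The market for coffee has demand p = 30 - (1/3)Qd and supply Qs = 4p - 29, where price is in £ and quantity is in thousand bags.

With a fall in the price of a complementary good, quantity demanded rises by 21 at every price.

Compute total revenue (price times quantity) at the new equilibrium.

Before the shock: 90 - 3p = 4p - 29 ⇒ 119 = 7p ⇒ p = 17, Q = 39.
After the shift, demand is Qd = 111 - 3p and supply is Qs = 4p - 29.
New equilibrium: 111 - 3p = 4p - 29 ⇒ 140 = 7p ⇒ p = 20, Q = 51.
New expenditure = 20 × 51 = 1020.

1020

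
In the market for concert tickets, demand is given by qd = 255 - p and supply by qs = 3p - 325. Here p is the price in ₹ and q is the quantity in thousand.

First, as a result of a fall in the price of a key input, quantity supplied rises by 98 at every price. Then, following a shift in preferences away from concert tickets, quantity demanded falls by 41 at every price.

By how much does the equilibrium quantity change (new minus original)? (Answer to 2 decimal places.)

Initially, 255 - p = 3p - 325, so 580 = 4p and p = 145, q = 110.
The shock moves the curves to qd = 214 - p and qs = 3p - 227.
Setting them equal: 214 - p = 3p - 227 → 441 = 4p, so p = 110.25 and q = 103.75.
Δq = 103.75 − 110 = -6.25.

-6.25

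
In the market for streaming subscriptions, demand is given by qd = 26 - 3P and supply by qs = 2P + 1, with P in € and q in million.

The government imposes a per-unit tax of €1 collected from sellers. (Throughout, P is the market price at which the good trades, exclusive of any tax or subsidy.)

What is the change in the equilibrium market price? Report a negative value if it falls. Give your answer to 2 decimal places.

Original equilibrium: 26 - 3P = 2P + 1 gives 25 = 5P, so P = 5 and q = 11.
Since sellers keep the price net of the tax, the effective supply curve becomes qs = 2P - 1.
Setting them equal: 26 - 3P = 2P - 1 → 27 = 5P, so P = 5.4 and q = 9.8.
ΔP = 5.4 − 5 = +0.40.

+0.40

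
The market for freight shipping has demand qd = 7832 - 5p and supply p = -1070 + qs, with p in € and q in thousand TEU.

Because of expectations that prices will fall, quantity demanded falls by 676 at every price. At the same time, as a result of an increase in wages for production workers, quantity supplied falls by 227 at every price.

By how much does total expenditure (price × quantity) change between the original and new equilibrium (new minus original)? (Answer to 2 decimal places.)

-481987.81

Solve the original market: 7832 - 5p = p + 1070, hence p = 1127 and q = 2197.
The new curves are qd = 7156 - 5p (demand) and qs = p + 843 (supply).
Equate the new curves: 7156 - 5p = p + 843, giving 6313 = 6p, p = 6313/6 ≈ 1052.1667, q = 11371/6 ≈ 1895.1667.
Expenditure moves from 1127×2197 = 2476019 to 1052.1667×1895.1667 = 1994031.1944; change = -481987.81.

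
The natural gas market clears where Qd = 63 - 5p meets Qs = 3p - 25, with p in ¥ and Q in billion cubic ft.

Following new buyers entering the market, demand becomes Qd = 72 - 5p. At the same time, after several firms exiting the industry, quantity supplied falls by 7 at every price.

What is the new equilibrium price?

13

Original equilibrium: 63 - 5p = 3p - 25 gives 88 = 8p, so p = 11 and Q = 8.
The shock moves the curves to Qd = 72 - 5p and Qs = 3p - 32.
Equate the new curves: 72 - 5p = 3p - 32, giving 104 = 8p, p = 13, Q = 7.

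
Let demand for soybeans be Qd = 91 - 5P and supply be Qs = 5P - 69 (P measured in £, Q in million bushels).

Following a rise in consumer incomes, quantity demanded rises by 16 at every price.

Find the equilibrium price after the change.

17.6

Before the shock: 91 - 5P = 5P - 69 ⇒ 160 = 10P ⇒ P = 16, Q = 11.
The new curves are Qd = 107 - 5P (demand) and Qs = 5P - 69 (supply).
Equate the new curves: 107 - 5P = 5P - 69, giving 176 = 10P, P = 17.6, Q = 19.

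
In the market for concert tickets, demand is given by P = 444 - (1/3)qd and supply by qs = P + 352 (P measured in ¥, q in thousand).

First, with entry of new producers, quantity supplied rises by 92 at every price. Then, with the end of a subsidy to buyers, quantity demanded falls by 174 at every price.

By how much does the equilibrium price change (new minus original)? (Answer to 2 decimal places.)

-66.50

Initially, 1332 - 3P = P + 352, so 980 = 4P and P = 245, q = 597.
The shock moves the curves to qd = 1158 - 3P and qs = P + 444.
Clearing the new market: 1158 - 3P = P + 444, so P = 178.5 and q = 622.5.
ΔP = 178.5 − 245 = -66.50.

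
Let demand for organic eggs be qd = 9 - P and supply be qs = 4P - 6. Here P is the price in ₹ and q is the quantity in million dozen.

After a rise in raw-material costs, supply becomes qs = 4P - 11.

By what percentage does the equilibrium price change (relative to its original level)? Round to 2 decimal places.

+33.33

Before the shock: 9 - P = 4P - 6 ⇒ 15 = 5P ⇒ P = 3, q = 6.
The shock moves the curves to qd = 9 - P and qs = 4P - 11.
Setting them equal: 9 - P = 4P - 11 → 20 = 5P, so P = 4 and q = 5.
%ΔP = (4 − 3) / 3 × 100 = +33.33%.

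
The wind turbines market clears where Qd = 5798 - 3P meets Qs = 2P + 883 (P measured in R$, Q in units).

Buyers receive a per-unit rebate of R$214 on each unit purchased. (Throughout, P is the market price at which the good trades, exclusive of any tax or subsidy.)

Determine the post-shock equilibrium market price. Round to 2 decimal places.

1111.40

Before the shock: 5798 - 3P = 2P + 883 ⇒ 4915 = 5P ⇒ P = 983, Q = 2849.
Since buyers' out-of-pocket price is the market price minus the rebate, the effective demand curve becomes Qd = 6440 - 3P.
Clearing the new market: 6440 - 3P = 2P + 883, so P = 1111.4 and Q = 3105.8.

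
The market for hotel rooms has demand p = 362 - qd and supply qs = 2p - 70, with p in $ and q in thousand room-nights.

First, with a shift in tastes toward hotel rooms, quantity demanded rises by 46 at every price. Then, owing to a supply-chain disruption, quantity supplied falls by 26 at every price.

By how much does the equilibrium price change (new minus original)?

Before the shock: 362 - p = 2p - 70 ⇒ 432 = 3p ⇒ p = 144, q = 218.
The new curves are qd = 408 - p (demand) and qs = 2p - 96 (supply).
Setting them equal: 408 - p = 2p - 96 → 504 = 3p, so p = 168 and q = 240.
Δp = 168 − 144 = +24.

+24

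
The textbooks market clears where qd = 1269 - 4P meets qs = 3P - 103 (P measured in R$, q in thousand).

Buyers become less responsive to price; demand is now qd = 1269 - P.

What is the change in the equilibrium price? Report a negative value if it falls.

Before the shock: 1269 - 4P = 3P - 103 ⇒ 1372 = 7P ⇒ P = 196, q = 485.
With the change applied: demand qd = 1269 - P, supply qs = 3P - 103.
New equilibrium: 1269 - P = 3P - 103 ⇒ 1372 = 4P ⇒ P = 343, q = 926.
ΔP = 343 − 196 = +147.

+147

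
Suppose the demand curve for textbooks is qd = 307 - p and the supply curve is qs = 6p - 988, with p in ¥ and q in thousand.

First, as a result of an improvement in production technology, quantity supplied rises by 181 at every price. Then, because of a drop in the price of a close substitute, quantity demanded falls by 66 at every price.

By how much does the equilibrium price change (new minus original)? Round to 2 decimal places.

-35.29

Before the shock: 307 - p = 6p - 988 ⇒ 1295 = 7p ⇒ p = 185, q = 122.
The new curves are qd = 241 - p (demand) and qs = 6p - 807 (supply).
Equate the new curves: 241 - p = 6p - 807, giving 1048 = 7p, p = 1048/7 ≈ 149.7143, q = 639/7 ≈ 91.2857.
Δp = 149.7143 − 185 = -35.29.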